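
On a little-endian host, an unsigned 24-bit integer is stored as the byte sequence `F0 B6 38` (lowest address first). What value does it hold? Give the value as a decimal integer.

3716848

Little-endian: lowest address holds the least-significant byte.
Reassemble most-significant byte first: 38 B6 F0 → 0x38B6F0.
0x38B6F0 = 3716848.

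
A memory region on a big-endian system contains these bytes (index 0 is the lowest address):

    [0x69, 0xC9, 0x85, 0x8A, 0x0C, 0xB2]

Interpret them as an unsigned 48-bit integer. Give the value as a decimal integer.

Big-endian stores the most-significant byte at the lowest address.
The bytes are already most-significant first: 0x69C9858A0CB2.
0x69C9858A0CB2 = 116314249759922.

116314249759922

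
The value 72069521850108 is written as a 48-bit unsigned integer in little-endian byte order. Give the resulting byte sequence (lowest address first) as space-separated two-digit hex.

FC BE 3F FE 8B 41

72069521850108 in hexadecimal, padded to 48 bits, is 0x418BFE3FBEFC.
Split into bytes (most-significant first): 41 8B FE 3F BE FC.
Little-endian: lowest address holds the least-significant byte.
So at ascending addresses the bytes are FC BE 3F FE 8B 41.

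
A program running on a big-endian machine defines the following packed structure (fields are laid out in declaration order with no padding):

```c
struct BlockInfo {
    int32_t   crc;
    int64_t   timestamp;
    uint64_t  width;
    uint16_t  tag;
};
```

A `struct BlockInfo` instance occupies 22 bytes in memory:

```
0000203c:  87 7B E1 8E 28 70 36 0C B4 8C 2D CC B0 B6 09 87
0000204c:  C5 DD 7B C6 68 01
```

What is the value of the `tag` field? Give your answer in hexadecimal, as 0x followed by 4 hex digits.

`tag` follows `crc` (4 B), `timestamp` (8 B), `width` (8 B), so it starts at offset 4 + 8 + 8 = 20 and occupies 2 bytes.
Bytes at offsets 20..21: 68 01.
In big-endian order the high byte comes first in memory.
The bytes are already most-significant first: 0x6801.

0x6801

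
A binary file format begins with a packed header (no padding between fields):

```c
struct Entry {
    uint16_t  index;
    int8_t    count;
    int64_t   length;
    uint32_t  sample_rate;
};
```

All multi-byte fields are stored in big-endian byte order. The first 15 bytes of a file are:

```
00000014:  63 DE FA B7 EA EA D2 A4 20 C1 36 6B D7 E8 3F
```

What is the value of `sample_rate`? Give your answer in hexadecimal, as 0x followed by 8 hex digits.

`sample_rate` follows `index` (2 B), `count` (1 B), `length` (8 B), so it starts at offset 2 + 1 + 8 = 11 and occupies 4 bytes.
Bytes at offsets 11..14: 6B D7 E8 3F.
Big-endian: lowest address holds the most-significant byte.
The bytes are already most-significant first: 0x6BD7E83F.

0x6BD7E83F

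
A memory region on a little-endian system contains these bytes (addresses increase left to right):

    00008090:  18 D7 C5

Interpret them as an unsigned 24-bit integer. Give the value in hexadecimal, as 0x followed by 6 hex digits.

In little-endian order the low byte comes first in memory.
Reassemble most-significant byte first: C5 D7 18 → 0xC5D718.

0xC5D718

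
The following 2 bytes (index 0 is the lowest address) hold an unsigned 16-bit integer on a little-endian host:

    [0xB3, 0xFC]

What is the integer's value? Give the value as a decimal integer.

Little-endian: lowest address holds the least-significant byte.
Reassemble most-significant byte first: FC B3 → 0xFCB3.
0xFCB3 = 64691.

64691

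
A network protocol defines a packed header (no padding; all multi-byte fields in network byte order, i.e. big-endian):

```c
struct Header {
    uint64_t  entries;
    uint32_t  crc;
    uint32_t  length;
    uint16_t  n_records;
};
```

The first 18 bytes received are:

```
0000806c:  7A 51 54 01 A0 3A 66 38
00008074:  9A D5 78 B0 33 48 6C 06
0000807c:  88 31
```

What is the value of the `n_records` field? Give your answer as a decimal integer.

`n_records` follows `entries` (8 B), `crc` (4 B), `length` (4 B), so it starts at offset 8 + 4 + 4 = 16 and occupies 2 bytes.
Bytes at offsets 16..17: 88 31.
In big-endian order the high byte comes first in memory.
The bytes are already most-significant first: 0x8831.
0x8831 = 34865.

34865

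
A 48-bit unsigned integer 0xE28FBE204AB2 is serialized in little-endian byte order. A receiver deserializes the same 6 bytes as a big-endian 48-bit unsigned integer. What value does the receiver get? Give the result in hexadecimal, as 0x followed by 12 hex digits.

Stored little-endian, the bytes at ascending addresses are B2 4A 20 BE 8F E2.
Read back as big-endian, the last byte is least significant, giving 0xB24A20BE8FE2.

0xB24A20BE8FE2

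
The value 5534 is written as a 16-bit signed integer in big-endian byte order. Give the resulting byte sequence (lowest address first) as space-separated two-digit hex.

5534 in hexadecimal, padded to 16 bits, is 0x159E.
Split into bytes (most-significant first): 15 9E.
Big-endian: lowest address holds the most-significant byte.
So the memory order matches the most-significant-first order: 15 9E.

15 9E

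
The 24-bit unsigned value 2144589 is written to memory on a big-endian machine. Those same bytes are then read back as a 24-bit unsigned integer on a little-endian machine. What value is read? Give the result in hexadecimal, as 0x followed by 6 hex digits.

2144589 in 24-bit hexadecimal is 0x20B94D.
Stored big-endian, the bytes at ascending addresses are 20 B9 4D.
Read back as little-endian, the first byte is least significant, giving 0x4DB920.

0x4DB920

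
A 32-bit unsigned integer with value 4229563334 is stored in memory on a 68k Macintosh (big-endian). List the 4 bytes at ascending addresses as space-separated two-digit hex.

FC 1A 03 C6

4229563334 in hexadecimal, padded to 32 bits, is 0xFC1A03C6.
Split into bytes (most-significant first): FC 1A 03 C6.
In big-endian order the high byte comes first in memory.
So the memory order matches the most-significant-first order: FC 1A 03 C6.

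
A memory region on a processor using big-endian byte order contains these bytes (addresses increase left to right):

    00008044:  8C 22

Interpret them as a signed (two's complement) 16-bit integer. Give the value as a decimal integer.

Big-endian stores the most-significant byte at the lowest address.
The bytes are already most-significant first: 0x8C22.
Top bit is set, so as a signed 16-bit value this is 0x8C22 − 2^16 = -29662.

-29662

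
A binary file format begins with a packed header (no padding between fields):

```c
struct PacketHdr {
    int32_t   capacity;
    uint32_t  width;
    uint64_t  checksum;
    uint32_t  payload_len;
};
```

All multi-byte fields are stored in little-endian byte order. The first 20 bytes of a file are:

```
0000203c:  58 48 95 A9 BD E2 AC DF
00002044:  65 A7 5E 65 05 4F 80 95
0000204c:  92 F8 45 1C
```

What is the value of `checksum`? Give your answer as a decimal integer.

`checksum` follows `capacity` (4 B), `width` (4 B), so it starts at offset 4 + 4 = 8 and occupies 8 bytes.
Bytes at offsets 8..15: 65 A7 5E 65 05 4F 80 95.
In little-endian order the low byte comes first in memory.
Reassemble most-significant byte first: 95 80 4F 05 65 5E A7 65 → 0x95804F05655EA765.
0x95804F05655EA765 = 10772697193264359269.

10772697193264359269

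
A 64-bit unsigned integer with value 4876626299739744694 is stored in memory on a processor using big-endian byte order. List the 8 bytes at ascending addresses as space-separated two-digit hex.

43 AD 41 C8 3A 50 A9 B6

4876626299739744694 in hexadecimal, padded to 64 bits, is 0x43AD41C83A50A9B6.
Split into bytes (most-significant first): 43 AD 41 C8 3A 50 A9 B6.
In big-endian order the high byte comes first in memory.
So the memory order matches the most-significant-first order: 43 AD 41 C8 3A 50 A9 B6.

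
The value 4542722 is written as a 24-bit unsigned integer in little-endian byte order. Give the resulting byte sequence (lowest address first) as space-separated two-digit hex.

02 51 45

4542722 in hexadecimal, padded to 24 bits, is 0x455102.
Split into bytes (most-significant first): 45 51 02.
In little-endian order the low byte comes first in memory.
So at ascending addresses the bytes are 02 51 45.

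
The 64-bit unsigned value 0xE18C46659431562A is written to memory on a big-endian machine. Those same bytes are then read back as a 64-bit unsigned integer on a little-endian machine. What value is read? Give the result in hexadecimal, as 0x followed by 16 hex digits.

Stored big-endian, the bytes at ascending addresses are E1 8C 46 65 94 31 56 2A.
Read back as little-endian, the first byte is least significant, giving 0x2A56319465468CE1.

0x2A56319465468CE1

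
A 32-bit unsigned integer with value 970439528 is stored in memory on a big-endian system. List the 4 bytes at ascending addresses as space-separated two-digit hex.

39 D7 BB 68

970439528 in hexadecimal, padded to 32 bits, is 0x39D7BB68.
Split into bytes (most-significant first): 39 D7 BB 68.
In big-endian order the high byte comes first in memory.
So the memory order matches the most-significant-first order: 39 D7 BB 68.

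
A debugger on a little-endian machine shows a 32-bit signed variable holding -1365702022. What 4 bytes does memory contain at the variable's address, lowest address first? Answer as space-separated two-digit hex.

Two's complement of -1365702022 in 32 bits: 1365702022 = 0x5166F586; invert → 0xAE990A79; add 1 → 0xAE990A7A.
Split into bytes (most-significant first): AE 99 0A 7A.
In little-endian order the low byte comes first in memory.
So at ascending addresses the bytes are 7A 0A 99 AE.

7A 0A 99 AE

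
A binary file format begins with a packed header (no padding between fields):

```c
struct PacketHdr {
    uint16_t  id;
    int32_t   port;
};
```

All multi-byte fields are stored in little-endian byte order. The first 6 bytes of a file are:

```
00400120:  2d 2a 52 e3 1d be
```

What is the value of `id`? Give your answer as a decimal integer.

`id` is the first field, at byte offset 0, occupying 2 bytes.
Bytes at offsets 0..1: 2D 2A.
Little-endian: lowest address holds the least-significant byte.
Reassemble most-significant byte first: 2A 2D → 0x2A2D.
0x2A2D = 10797.

10797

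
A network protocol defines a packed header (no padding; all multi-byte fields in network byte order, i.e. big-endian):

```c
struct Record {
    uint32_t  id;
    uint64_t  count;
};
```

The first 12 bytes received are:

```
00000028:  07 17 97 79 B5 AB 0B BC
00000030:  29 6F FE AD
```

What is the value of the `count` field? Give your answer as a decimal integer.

13090569644659441325

`count` follows `id` (4 bytes), so it starts at byte offset 4 and occupies 8 bytes.
Bytes at offsets 4..11: B5 AB 0B BC 29 6F FE AD.
Big-endian stores the most-significant byte at the lowest address.
The bytes are already most-significant first: 0xB5AB0BBC296FFEAD.
0xB5AB0BBC296FFEAD = 13090569644659441325.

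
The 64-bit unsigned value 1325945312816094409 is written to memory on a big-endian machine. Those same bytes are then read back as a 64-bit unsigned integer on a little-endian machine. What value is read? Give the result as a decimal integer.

1325945312816094409 in 64-bit hexadecimal is 0x1266B43CA1FF5CC9.
Stored big-endian, the bytes at ascending addresses are 12 66 B4 3C A1 FF 5C C9.
Read back as little-endian, the first byte is least significant, giving 0xC95CFFA13CB46612.
0xC95CFFA13CB46612 = 14509753167454168594.

14509753167454168594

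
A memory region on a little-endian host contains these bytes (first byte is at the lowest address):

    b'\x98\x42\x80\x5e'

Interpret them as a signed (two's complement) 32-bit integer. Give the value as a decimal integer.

1585463960

Little-endian stores the least-significant byte at the lowest address.
Reassemble most-significant byte first: 5E 80 42 98 → 0x5E804298.
0x5E804298 = 1585463960.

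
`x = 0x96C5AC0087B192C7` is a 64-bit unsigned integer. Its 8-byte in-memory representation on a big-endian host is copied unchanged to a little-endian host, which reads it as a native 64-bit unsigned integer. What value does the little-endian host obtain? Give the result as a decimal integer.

14380751753537439126

Stored big-endian, the bytes at ascending addresses are 96 C5 AC 00 87 B1 92 C7.
Read back as little-endian, the first byte is least significant, giving 0xC792B18700ACC596.
0xC792B18700ACC596 = 14380751753537439126.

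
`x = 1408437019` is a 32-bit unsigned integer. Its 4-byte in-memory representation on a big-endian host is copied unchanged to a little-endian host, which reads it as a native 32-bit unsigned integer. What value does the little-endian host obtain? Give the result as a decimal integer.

1408437019 in 32-bit hexadecimal is 0x53F30B1B.
Stored big-endian, the bytes at ascending addresses are 53 F3 0B 1B.
Read back as little-endian, the first byte is least significant, giving 0x1B0BF353.
0x1B0BF353 = 453768019.

453768019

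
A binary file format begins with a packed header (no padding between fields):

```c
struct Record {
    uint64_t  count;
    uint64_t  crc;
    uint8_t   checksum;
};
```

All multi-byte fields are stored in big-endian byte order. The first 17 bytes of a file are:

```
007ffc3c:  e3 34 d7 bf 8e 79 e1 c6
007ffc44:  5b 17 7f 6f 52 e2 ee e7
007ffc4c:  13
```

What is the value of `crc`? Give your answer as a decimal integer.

`crc` follows `count` (8 bytes), so it starts at byte offset 8 and occupies 8 bytes.
Bytes at offsets 8..15: 5B 17 7F 6F 52 E2 EE E7.
Big-endian stores the most-significant byte at the lowest address.
The bytes are already most-significant first: 0x5B177F6F52E2EEE7.
0x5B177F6F52E2EEE7 = 6563855098024488679.

6563855098024488679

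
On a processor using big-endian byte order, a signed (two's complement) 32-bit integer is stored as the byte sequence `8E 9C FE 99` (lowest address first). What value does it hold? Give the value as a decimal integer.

-1902313831

Big-endian stores the most-significant byte at the lowest address.
The bytes are already most-significant first: 0x8E9CFE99.
Top bit is set, so as a signed 32-bit value this is 0x8E9CFE99 − 2^32 = -1902313831.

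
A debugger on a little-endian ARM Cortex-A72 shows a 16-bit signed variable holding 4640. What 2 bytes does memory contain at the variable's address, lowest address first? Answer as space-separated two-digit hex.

20 12

4640 in hexadecimal, padded to 16 bits, is 0x1220.
Split into bytes (most-significant first): 12 20.
Little-endian stores the least-significant byte at the lowest address.
So at ascending addresses the bytes are 20 12.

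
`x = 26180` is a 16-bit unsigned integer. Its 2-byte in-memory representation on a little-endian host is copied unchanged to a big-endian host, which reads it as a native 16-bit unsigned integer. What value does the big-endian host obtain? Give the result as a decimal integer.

26180 in 16-bit hexadecimal is 0x6644.
Stored little-endian, the bytes at ascending addresses are 44 66.
Read back as big-endian, the last byte is least significant, giving 0x4466.
0x4466 = 17510.

17510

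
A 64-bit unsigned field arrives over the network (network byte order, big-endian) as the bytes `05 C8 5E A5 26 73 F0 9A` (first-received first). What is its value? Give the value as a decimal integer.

416687028939518106

Big-endian stores the most-significant byte at the lowest address.
The bytes are already most-significant first: 0x05C85EA52673F09A.
0x05C85EA52673F09A = 416687028939518106.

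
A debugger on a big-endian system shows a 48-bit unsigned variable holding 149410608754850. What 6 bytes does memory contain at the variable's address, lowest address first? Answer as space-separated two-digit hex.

87 E3 5E 42 B0 A2

149410608754850 in hexadecimal, padded to 48 bits, is 0x87E35E42B0A2.
Split into bytes (most-significant first): 87 E3 5E 42 B0 A2.
In big-endian order the high byte comes first in memory.
So the memory order matches the most-significant-first order: 87 E3 5E 42 B0 A2.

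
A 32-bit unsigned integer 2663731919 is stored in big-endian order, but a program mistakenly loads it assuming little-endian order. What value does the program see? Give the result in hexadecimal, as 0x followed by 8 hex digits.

0xCF52C59E

2663731919 in 32-bit hexadecimal is 0x9EC552CF.
Stored big-endian, the bytes at ascending addresses are 9E C5 52 CF.
Read back as little-endian, the first byte is least significant, giving 0xCF52C59E.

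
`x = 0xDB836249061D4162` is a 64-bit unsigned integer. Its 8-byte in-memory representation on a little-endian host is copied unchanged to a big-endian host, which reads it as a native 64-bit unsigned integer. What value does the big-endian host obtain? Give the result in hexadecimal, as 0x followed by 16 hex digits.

Stored little-endian, the bytes at ascending addresses are 62 41 1D 06 49 62 83 DB.
Read back as big-endian, the last byte is least significant, giving 0x62411D06496283DB.

0x62411D06496283DB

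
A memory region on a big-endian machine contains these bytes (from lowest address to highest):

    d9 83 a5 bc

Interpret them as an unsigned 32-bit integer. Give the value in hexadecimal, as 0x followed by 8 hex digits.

Big-endian stores the most-significant byte at the lowest address.
The bytes are already most-significant first: 0xD983A5BC.

0xD983A5BC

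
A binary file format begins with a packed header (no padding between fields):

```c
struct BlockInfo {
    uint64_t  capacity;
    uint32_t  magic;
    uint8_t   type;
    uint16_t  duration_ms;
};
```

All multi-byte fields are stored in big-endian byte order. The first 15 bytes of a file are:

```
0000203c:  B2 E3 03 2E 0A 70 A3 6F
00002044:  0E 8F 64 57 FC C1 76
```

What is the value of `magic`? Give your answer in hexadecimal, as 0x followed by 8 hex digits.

`magic` follows `capacity` (8 bytes), so it starts at byte offset 8 and occupies 4 bytes.
Bytes at offsets 8..11: 0E 8F 64 57.
In big-endian order the high byte comes first in memory.
The bytes are already most-significant first: 0x0E8F6457.

0x0E8F6457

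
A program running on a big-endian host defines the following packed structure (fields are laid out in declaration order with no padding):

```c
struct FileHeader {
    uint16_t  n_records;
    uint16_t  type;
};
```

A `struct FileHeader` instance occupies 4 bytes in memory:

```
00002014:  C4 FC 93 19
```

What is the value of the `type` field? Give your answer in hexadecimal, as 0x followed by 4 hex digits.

0x9319

`type` follows `n_records` (2 bytes), so it starts at byte offset 2 and occupies 2 bytes.
Bytes at offsets 2..3: 93 19.
In big-endian order the high byte comes first in memory.
The bytes are already most-significant first: 0x9319.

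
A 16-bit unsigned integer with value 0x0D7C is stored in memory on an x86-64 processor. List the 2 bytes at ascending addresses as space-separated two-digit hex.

Split into bytes (most-significant first): 0D 7C.
In little-endian order the low byte comes first in memory.
So at ascending addresses the bytes are 7C 0D.

7C 0D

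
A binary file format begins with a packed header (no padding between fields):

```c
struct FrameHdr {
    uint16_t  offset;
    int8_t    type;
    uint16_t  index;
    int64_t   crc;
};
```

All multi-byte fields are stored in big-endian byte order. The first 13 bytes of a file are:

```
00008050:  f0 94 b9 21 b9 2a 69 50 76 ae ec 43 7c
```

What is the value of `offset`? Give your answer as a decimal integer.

61588

`offset` is the first field, at byte offset 0, occupying 2 bytes.
Bytes at offsets 0..1: F0 94.
In big-endian order the high byte comes first in memory.
The bytes are already most-significant first: 0xF094.
0xF094 = 61588.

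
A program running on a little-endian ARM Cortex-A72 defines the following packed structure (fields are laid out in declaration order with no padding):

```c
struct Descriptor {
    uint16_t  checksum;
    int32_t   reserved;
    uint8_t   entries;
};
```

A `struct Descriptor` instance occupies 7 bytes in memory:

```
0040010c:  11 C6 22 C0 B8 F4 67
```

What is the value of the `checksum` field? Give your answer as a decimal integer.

50705

`checksum` is the first field, at byte offset 0, occupying 2 bytes.
Bytes at offsets 0..1: 11 C6.
Little-endian stores the least-significant byte at the lowest address.
Reassemble most-significant byte first: C6 11 → 0xC611.
0xC611 = 50705.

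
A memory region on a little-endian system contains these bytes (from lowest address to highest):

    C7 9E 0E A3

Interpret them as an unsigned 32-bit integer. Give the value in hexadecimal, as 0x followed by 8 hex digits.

In little-endian order the low byte comes first in memory.
Reassemble most-significant byte first: A3 0E 9E C7 → 0xA30E9EC7.

0xA30E9EC7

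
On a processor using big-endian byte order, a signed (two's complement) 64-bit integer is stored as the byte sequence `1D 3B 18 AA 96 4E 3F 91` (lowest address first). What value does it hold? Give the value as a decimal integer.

2106304371671056273

In big-endian order the high byte comes first in memory.
The bytes are already most-significant first: 0x1D3B18AA964E3F91.
0x1D3B18AA964E3F91 = 2106304371671056273.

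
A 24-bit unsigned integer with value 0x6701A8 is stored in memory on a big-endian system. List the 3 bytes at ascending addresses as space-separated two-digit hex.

Split into bytes (most-significant first): 67 01 A8.
Big-endian stores the most-significant byte at the lowest address.
So the memory order matches the most-significant-first order: 67 01 A8.

67 01 A8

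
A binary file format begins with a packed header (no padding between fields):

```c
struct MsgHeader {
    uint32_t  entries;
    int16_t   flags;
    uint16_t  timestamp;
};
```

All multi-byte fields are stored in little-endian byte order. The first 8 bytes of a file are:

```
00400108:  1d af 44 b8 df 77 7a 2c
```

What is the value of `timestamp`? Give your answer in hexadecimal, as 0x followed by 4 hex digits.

0x2C7A

`timestamp` follows `entries` (4 B), `flags` (2 B), so it starts at offset 4 + 2 = 6 and occupies 2 bytes.
Bytes at offsets 6..7: 7A 2C.
Little-endian: lowest address holds the least-significant byte.
Reassemble most-significant byte first: 2C 7A → 0x2C7A.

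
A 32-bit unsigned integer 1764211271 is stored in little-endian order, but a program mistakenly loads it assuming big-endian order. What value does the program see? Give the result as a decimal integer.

1764211271 in 32-bit hexadecimal is 0x6927BA47.
Stored little-endian, the bytes at ascending addresses are 47 BA 27 69.
Read back as big-endian, the last byte is least significant, giving 0x47BA2769.
0x47BA2769 = 1203382121.

1203382121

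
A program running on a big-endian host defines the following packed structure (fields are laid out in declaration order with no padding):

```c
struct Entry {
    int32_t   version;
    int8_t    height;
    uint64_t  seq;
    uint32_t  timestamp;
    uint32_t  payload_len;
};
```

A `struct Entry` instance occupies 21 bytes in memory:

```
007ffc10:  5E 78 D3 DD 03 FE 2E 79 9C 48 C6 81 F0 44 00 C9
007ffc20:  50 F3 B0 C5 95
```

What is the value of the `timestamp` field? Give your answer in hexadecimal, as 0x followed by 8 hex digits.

`timestamp` follows `version` (4 B), `height` (1 B), `seq` (8 B), so it starts at offset 4 + 1 + 8 = 13 and occupies 4 bytes.
Bytes at offsets 13..16: 44 00 C9 50.
In big-endian order the high byte comes first in memory.
The bytes are already most-significant first: 0x4400C950.

0x4400C950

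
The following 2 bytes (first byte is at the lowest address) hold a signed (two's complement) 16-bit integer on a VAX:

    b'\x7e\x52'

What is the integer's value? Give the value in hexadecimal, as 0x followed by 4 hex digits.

0x527E

In little-endian order the low byte comes first in memory.
Reassemble most-significant byte first: 52 7E → 0x527E.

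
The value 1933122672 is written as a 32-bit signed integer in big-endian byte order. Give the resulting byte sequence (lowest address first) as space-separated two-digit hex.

73 39 1C 70

1933122672 in hexadecimal, padded to 32 bits, is 0x73391C70.
Split into bytes (most-significant first): 73 39 1C 70.
In big-endian order the high byte comes first in memory.
So the memory order matches the most-significant-first order: 73 39 1C 70.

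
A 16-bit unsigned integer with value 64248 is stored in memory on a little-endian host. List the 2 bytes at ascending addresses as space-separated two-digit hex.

F8 FA

64248 in hexadecimal, padded to 16 bits, is 0xFAF8.
Split into bytes (most-significant first): FA F8.
Little-endian stores the least-significant byte at the lowest address.
So at ascending addresses the bytes are F8 FA.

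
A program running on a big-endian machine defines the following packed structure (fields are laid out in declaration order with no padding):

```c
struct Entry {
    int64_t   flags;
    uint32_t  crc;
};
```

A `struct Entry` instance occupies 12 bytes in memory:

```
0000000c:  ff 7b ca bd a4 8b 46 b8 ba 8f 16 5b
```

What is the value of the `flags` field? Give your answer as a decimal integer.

`flags` is the first field, at byte offset 0, occupying 8 bytes.
Bytes at offsets 0..7: FF 7B CA BD A4 8B 46 B8.
Big-endian stores the most-significant byte at the lowest address.
The bytes are already most-significant first: 0xFF7BCABDA48B46B8.
Top bit is set, so as a signed 64-bit value this is 0xFF7BCABDA48B46B8 − 2^64 = -37213256044296520.

-37213256044296520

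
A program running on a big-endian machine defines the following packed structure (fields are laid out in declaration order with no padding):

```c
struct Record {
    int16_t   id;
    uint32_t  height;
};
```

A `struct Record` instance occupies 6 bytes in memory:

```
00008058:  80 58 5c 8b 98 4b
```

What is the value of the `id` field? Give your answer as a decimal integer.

-32680

`id` is the first field, at byte offset 0, occupying 2 bytes.
Bytes at offsets 0..1: 80 58.
Big-endian: lowest address holds the most-significant byte.
The bytes are already most-significant first: 0x8058.
Top bit is set, so as a signed 16-bit value this is 0x8058 − 2^16 = -32680.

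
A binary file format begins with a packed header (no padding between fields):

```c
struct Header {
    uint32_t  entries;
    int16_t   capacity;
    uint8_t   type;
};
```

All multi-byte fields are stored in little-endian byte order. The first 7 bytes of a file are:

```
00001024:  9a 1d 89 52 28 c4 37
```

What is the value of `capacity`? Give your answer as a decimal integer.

`capacity` follows `entries` (4 bytes), so it starts at byte offset 4 and occupies 2 bytes.
Bytes at offsets 4..5: 28 C4.
In little-endian order the low byte comes first in memory.
Reassemble most-significant byte first: C4 28 → 0xC428.
Top bit is set, so as a signed 16-bit value this is 0xC428 − 2^16 = -15320.

-15320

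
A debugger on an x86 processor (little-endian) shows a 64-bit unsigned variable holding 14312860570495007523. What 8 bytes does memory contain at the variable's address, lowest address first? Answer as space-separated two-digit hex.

14312860570495007523 in hexadecimal, padded to 64 bits, is 0xC6A17EDB280CBB23.
Split into bytes (most-significant first): C6 A1 7E DB 28 0C BB 23.
In little-endian order the low byte comes first in memory.
So at ascending addresses the bytes are 23 BB 0C 28 DB 7E A1 C6.

23 BB 0C 28 DB 7E A1 C6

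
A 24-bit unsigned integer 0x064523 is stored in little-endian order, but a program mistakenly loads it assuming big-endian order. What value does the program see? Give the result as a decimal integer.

2311430

Stored little-endian, the bytes at ascending addresses are 23 45 06.
Read back as big-endian, the last byte is least significant, giving 0x234506.
0x234506 = 2311430.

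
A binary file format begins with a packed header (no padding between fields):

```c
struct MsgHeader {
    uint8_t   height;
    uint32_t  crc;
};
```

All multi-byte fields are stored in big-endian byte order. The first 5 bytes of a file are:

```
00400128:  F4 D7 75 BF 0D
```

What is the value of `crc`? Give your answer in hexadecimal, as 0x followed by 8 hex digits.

0xD775BF0D

`crc` follows `height` (1 byte), so it starts at byte offset 1 and occupies 4 bytes.
Bytes at offsets 1..4: D7 75 BF 0D.
Big-endian stores the most-significant byte at the lowest address.
The bytes are already most-significant first: 0xD775BF0D.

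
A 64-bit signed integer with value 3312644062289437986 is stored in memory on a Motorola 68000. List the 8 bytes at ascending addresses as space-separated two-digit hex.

2D F8 E0 39 38 11 A5 22

3312644062289437986 in hexadecimal, padded to 64 bits, is 0x2DF8E0393811A522.
Split into bytes (most-significant first): 2D F8 E0 39 38 11 A5 22.
Big-endian stores the most-significant byte at the lowest address.
So the memory order matches the most-significant-first order: 2D F8 E0 39 38 11 A5 22.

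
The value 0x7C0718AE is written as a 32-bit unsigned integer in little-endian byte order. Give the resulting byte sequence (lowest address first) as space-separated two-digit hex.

AE 18 07 7C

Split into bytes (most-significant first): 7C 07 18 AE.
Little-endian stores the least-significant byte at the lowest address.
So at ascending addresses the bytes are AE 18 07 7C.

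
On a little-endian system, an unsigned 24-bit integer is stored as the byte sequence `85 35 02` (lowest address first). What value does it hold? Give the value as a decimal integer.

Little-endian stores the least-significant byte at the lowest address.
Reassemble most-significant byte first: 02 35 85 → 0x023585.
0x023585 = 144773.

144773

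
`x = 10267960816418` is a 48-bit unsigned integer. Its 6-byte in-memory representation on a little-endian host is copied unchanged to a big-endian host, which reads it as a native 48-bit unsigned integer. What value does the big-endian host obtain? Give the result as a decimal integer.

10267960816418 in 48-bit hexadecimal is 0x0956B2283322.
Stored little-endian, the bytes at ascending addresses are 22 33 28 B2 56 09.
Read back as big-endian, the last byte is least significant, giving 0x223328B25609.
0x223328B25609 = 37603121452553.

37603121452553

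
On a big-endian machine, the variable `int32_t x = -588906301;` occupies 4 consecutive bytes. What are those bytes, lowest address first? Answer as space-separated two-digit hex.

Two's complement of -588906301 in 32 bits: 588906301 = 0x2319FF3D; invert → 0xDCE600C2; add 1 → 0xDCE600C3.
Split into bytes (most-significant first): DC E6 00 C3.
Big-endian: lowest address holds the most-significant byte.
So the memory order matches the most-significant-first order: DC E6 00 C3.

DC E6 00 C3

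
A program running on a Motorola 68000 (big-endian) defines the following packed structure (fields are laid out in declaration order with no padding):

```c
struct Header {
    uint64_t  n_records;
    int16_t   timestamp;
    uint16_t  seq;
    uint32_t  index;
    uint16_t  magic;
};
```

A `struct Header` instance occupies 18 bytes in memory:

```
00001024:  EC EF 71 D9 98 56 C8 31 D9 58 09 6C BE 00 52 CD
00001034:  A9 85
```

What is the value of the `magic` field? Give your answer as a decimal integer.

`magic` follows `n_records` (8 B), `timestamp` (2 B), `seq` (2 B), `index` (4 B), so it starts at offset 8 + 2 + 2 + 4 = 16 and occupies 2 bytes.
Bytes at offsets 16..17: A9 85.
Big-endian stores the most-significant byte at the lowest address.
The bytes are already most-significant first: 0xA985.
0xA985 = 43397.

43397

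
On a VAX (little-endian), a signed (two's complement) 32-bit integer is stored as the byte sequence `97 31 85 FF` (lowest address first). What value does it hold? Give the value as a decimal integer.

-8048233

In little-endian order the low byte comes first in memory.
Reassemble most-significant byte first: FF 85 31 97 → 0xFF853197.
Top bit is set, so as a signed 32-bit value this is 0xFF853197 − 2^32 = -8048233.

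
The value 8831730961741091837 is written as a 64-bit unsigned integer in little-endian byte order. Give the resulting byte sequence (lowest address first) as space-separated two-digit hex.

FD 93 65 66 84 9C 90 7A

8831730961741091837 in hexadecimal, padded to 64 bits, is 0x7A909C84666593FD.
Split into bytes (most-significant first): 7A 90 9C 84 66 65 93 FD.
Little-endian stores the least-significant byte at the lowest address.
So at ascending addresses the bytes are FD 93 65 66 84 9C 90 7A.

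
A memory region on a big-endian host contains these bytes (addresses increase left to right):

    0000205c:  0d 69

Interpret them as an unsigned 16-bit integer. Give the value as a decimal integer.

Big-endian: lowest address holds the most-significant byte.
The bytes are already most-significant first: 0x0D69.
0x0D69 = 3433.

3433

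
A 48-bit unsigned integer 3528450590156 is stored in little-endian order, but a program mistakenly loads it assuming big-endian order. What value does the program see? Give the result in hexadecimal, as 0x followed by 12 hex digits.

0xCC450B883503

3528450590156 in 48-bit hexadecimal is 0x0335880B45CC.
Stored little-endian, the bytes at ascending addresses are CC 45 0B 88 35 03.
Read back as big-endian, the last byte is least significant, giving 0xCC450B883503.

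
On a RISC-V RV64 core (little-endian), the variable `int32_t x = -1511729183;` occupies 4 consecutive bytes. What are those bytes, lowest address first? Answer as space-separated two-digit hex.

Two's complement of -1511729183 in 32 bits: 1511729183 = 0x5A1B281F; invert → 0xA5E4D7E0; add 1 → 0xA5E4D7E1.
Split into bytes (most-significant first): A5 E4 D7 E1.
Little-endian stores the least-significant byte at the lowest address.
So at ascending addresses the bytes are E1 D7 E4 A5.

E1 D7 E4 A5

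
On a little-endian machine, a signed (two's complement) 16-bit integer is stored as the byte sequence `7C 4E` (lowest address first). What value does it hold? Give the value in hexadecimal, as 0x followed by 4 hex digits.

0x4E7C

Little-endian: lowest address holds the least-significant byte.
Reassemble most-significant byte first: 4E 7C → 0x4E7C.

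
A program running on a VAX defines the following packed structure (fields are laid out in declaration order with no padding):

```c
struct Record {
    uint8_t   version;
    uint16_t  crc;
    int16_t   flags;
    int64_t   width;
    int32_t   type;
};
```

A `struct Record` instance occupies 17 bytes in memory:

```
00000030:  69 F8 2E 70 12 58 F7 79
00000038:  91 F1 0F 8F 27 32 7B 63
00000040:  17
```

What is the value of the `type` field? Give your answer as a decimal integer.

`type` follows `version` (1 B), `crc` (2 B), `flags` (2 B), `width` (8 B), so it starts at offset 1 + 2 + 2 + 8 = 13 and occupies 4 bytes.
Bytes at offsets 13..16: 32 7B 63 17.
Little-endian: lowest address holds the least-significant byte.
Reassemble most-significant byte first: 17 63 7B 32 → 0x17637B32.
0x17637B32 = 392395570.

392395570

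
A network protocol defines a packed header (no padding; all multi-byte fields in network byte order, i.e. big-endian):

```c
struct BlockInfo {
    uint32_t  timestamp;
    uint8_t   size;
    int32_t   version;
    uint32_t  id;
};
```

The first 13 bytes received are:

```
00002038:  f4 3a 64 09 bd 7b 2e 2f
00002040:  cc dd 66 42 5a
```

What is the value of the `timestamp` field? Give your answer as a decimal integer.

4097467401

`timestamp` is the first field, at byte offset 0, occupying 4 bytes.
Bytes at offsets 0..3: F4 3A 64 09.
In big-endian order the high byte comes first in memory.
The bytes are already most-significant first: 0xF43A6409.
0xF43A6409 = 4097467401.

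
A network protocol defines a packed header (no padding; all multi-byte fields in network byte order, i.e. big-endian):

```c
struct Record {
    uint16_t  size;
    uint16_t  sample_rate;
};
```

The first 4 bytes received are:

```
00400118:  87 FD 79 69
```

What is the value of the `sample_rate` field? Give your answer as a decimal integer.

`sample_rate` follows `size` (2 bytes), so it starts at byte offset 2 and occupies 2 bytes.
Bytes at offsets 2..3: 79 69.
In big-endian order the high byte comes first in memory.
The bytes are already most-significant first: 0x7969.
0x7969 = 31081.

31081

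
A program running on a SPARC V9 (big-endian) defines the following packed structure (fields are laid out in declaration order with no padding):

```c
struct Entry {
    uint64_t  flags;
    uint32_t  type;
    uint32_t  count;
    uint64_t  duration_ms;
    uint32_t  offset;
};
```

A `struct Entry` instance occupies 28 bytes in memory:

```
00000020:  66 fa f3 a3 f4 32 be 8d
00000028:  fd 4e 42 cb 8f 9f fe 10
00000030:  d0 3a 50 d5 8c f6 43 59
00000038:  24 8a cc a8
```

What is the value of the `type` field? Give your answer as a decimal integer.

`type` follows `flags` (8 bytes), so it starts at byte offset 8 and occupies 4 bytes.
Bytes at offsets 8..11: FD 4E 42 CB.
In big-endian order the high byte comes first in memory.
The bytes are already most-significant first: 0xFD4E42CB.
0xFD4E42CB = 4249764555.

4249764555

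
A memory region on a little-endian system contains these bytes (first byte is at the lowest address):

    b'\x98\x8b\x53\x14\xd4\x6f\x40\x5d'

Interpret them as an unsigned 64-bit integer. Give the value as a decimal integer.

Little-endian: lowest address holds the least-significant byte.
Reassemble most-significant byte first: 5D 40 6F D4 14 53 8B 98 → 0x5D406FD414538B98.
0x5D406FD414538B98 = 6719493600701549464.

6719493600701549464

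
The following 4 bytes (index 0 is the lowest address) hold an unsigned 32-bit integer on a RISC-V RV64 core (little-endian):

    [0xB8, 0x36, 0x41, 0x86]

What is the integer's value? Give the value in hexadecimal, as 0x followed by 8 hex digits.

0x864136B8

Little-endian stores the least-significant byte at the lowest address.
Reassemble most-significant byte first: 86 41 36 B8 → 0x864136B8.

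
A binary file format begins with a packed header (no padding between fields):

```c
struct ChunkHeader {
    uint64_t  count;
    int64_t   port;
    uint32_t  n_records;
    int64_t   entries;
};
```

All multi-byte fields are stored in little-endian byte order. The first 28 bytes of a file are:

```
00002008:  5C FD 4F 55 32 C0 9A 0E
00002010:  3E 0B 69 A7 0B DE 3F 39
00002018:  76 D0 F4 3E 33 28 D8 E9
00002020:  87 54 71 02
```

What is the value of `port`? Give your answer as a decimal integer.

4125259925329349438

`port` follows `count` (8 bytes), so it starts at byte offset 8 and occupies 8 bytes.
Bytes at offsets 8..15: 3E 0B 69 A7 0B DE 3F 39.
In little-endian order the low byte comes first in memory.
Reassemble most-significant byte first: 39 3F DE 0B A7 69 0B 3E → 0x393FDE0BA7690B3E.
0x393FDE0BA7690B3E = 4125259925329349438.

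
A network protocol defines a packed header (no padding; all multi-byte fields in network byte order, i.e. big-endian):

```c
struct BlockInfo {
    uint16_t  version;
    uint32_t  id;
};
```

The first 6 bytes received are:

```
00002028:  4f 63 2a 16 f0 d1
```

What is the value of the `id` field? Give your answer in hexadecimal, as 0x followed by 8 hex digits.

`id` follows `version` (2 bytes), so it starts at byte offset 2 and occupies 4 bytes.
Bytes at offsets 2..5: 2A 16 F0 D1.
In big-endian order the high byte comes first in memory.
The bytes are already most-significant first: 0x2A16F0D1.

0x2A16F0D1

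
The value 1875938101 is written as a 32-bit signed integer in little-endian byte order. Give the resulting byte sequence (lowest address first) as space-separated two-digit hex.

35 8B D0 6F

1875938101 in hexadecimal, padded to 32 bits, is 0x6FD08B35.
Split into bytes (most-significant first): 6F D0 8B 35.
In little-endian order the low byte comes first in memory.
So at ascending addresses the bytes are 35 8B D0 6F.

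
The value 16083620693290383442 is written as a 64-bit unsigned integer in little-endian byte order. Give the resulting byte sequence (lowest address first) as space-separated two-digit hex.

52 F8 B1 4D CE 7F 34 DF

16083620693290383442 in hexadecimal, padded to 64 bits, is 0xDF347FCE4DB1F852.
Split into bytes (most-significant first): DF 34 7F CE 4D B1 F8 52.
Little-endian stores the least-significant byte at the lowest address.
So at ascending addresses the bytes are 52 F8 B1 4D CE 7F 34 DF.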